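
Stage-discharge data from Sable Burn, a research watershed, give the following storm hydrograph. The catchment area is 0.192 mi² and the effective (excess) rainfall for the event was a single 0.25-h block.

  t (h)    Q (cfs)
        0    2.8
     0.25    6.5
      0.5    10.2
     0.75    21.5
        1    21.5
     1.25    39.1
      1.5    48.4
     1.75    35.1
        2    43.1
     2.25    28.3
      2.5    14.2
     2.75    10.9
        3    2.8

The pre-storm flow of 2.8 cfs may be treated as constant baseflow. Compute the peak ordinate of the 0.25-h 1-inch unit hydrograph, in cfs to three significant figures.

U_p ≈ 91.1 cfs

Direct runoff: 0.0, 3.7, 7.4, 18.7, 18.7, 36.3, 45.6, 32.3, 40.3, 25.5, 11.4, 8.1, 0.0 cfs; ΣQ_DR = 248.0 cfs, peak = 45.6 cfs.
Runoff depth d = ΣQ_DR·Δt / A = 248.0 × 900 / (0.192 mi²) = 0.5004 in.
The 1-inch UH is the DRH scaled by (1 in)/d, so U_p = 45.6 × 1/0.5004 = 91.1 cfs.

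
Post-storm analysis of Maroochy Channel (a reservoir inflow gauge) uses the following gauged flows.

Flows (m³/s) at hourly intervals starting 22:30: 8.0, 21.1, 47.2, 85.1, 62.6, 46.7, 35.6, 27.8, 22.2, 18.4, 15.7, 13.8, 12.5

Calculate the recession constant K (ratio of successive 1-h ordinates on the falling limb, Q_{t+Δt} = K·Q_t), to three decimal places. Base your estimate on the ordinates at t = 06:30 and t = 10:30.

K ≈ 0.866

Using the recession-limb readings at t = 06:30 and t = 10:30: Q falls from 22.2 to 12.5 m³/s over 4 intervals.
K = (Q₂/Q₁)^(1/4) = (12.5/22.2)^(1/4) = 0.866.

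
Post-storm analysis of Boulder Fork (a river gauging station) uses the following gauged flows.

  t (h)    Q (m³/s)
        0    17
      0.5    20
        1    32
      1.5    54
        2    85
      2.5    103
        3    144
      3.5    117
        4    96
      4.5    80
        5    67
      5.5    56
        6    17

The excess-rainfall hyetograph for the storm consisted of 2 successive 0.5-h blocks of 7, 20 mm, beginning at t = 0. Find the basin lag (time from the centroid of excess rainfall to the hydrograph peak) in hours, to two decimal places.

Centroid of excess rainfall: t_c = Σ P_i·t̄_i / ΣP_i = 0.6204 h (block centres at 0.25, 0.75 h).
Hydrograph peak occurs at t = 3 h, so basin lag t_L = 3 − 0.6204 = 2.38 h.

t_L ≈ 2.38 h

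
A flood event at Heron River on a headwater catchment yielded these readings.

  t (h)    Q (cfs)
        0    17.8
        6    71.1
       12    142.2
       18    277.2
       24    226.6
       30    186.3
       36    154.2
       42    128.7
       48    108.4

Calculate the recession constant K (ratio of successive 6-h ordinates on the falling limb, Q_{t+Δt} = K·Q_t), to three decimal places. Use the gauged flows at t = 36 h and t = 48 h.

K ≈ 0.838

Using the recession-limb readings at t = 36 h and t = 48 h: Q falls from 154.2 to 108.4 cfs over 2 intervals.
K = (Q₂/Q₁)^(1/2) = (108.4/154.2)^(1/2) = 0.838.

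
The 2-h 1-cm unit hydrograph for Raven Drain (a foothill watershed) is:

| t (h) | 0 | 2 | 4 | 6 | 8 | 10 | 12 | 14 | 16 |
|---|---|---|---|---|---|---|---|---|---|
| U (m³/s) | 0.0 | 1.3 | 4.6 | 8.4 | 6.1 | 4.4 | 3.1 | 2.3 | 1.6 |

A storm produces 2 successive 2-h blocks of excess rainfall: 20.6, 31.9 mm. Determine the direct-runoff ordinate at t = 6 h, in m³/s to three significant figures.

By discrete convolution, Q_j = Σ (P_i / 10 mm) · U_{j−i}.
At t = 6 h (j=3): Q = (20.6/10)·8.4 + (31.9/10)·4.6 = 32.0 m³/s.

Q ≈ 32.0 m³/s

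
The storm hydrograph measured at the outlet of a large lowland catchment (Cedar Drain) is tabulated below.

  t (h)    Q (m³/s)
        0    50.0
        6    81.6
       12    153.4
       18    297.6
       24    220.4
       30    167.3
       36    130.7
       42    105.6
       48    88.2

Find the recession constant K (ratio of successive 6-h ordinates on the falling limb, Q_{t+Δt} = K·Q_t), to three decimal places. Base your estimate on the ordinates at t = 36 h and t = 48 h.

Using the recession-limb readings at t = 36 h and t = 48 h: Q falls from 130.7 to 88.2 m³/s over 2 intervals.
K = (Q₂/Q₁)^(1/2) = (88.2/130.7)^(1/2) = 0.821.

K ≈ 0.821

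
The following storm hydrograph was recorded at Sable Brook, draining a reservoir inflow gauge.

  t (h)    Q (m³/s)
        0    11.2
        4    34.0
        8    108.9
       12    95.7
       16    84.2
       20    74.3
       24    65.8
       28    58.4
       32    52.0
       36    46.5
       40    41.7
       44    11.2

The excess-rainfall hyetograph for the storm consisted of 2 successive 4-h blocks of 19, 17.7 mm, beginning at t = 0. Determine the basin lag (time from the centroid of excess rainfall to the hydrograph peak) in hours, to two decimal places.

Centroid of excess rainfall: t_c = Σ P_i·t̄_i / ΣP_i = 3.9292 h (block centres at 2, 6 h).
Hydrograph peak occurs at t = 8 h, so basin lag t_L = 8 − 3.9292 = 4.07 h.

t_L ≈ 4.07 h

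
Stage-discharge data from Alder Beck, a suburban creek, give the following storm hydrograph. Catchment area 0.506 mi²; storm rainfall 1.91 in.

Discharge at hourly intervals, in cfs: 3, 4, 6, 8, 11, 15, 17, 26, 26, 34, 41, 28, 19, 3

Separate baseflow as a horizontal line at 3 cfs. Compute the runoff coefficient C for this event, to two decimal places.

C ≈ 0.32

ΣQ_DR = 199.0 cfs; V = ΣQ_DR·Δt = 7.164 × 10^5 ft³.
Runoff depth d = V / A = 0.6094 in.
C = d / P = 0.6094 / 1.91 = 0.32.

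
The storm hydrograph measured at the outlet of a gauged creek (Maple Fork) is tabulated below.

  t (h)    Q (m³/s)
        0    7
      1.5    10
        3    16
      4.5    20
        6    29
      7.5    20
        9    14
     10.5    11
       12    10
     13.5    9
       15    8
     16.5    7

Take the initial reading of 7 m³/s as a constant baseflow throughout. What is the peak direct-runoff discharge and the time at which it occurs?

Q_p = 22.0 m³/s at t = 6 h

Subtracting baseflow gives direct-runoff ordinates: 0.0, 3.0, 9.0, 13.0, 22.0, 13.0, 7.0, 4.0, 3.0, 2.0, 1.0, 0.0 m³/s.
The maximum is 22.0 m³/s, occurring at the reading for t = 6 h.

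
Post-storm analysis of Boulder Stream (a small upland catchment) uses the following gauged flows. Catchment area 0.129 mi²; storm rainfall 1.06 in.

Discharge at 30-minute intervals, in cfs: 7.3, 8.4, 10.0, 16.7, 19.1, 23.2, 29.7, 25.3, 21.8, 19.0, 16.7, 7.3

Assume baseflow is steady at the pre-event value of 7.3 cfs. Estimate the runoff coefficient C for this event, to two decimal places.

ΣQ_DR = 116.9 cfs; V = ΣQ_DR·Δt = 2.104 × 10^5 ft³.
Runoff depth d = V / A = 0.7021 in.
C = d / P = 0.7021 / 1.06 = 0.66.

C ≈ 0.66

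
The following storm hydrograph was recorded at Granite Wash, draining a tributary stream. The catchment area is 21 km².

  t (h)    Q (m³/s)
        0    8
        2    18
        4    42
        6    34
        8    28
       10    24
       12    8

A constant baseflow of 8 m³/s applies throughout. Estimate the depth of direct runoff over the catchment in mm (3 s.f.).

Direct runoff: 0.0, 10.0, 34.0, 26.0, 20.0, 16.0, 0.0 m³/s; ΣQ_DR = 106.0 m³/s.
V = ΣQ_DR · Δt = 106.0 × 7200 s = 7.632 × 10^5 m³.
Over A = 21 km², depth = V / A = 36.3 mm.

d ≈ 36.3 mm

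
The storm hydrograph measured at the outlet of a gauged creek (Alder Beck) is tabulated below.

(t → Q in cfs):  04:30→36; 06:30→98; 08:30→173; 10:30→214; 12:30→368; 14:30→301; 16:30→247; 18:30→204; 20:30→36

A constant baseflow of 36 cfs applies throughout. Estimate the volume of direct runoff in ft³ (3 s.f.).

V ≈ 9.74 × 10^6 ft³

Direct-runoff ordinates (Q − Q_b): 0.0, 62.0, 137.0, 178.0, 332.0, 265.0, 211.0, 168.0, 0.0 cfs.
ΣQ_DR = 1353 cfs.
With Δt = 2 h = 7200 s, V = ΣQ_DR · Δt = 1353 × 7200 = 9.74 × 10^6 ft³.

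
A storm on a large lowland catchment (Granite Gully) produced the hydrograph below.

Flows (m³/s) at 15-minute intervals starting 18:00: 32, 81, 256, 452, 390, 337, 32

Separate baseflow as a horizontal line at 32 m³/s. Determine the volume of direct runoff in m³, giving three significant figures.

Direct-runoff ordinates (Q − Q_b): 0.0, 49.0, 224.0, 420.0, 358.0, 305.0, 0.0 m³/s.
ΣQ_DR = 1356 m³/s.
With Δt = 0.25 h = 900 s, V = ΣQ_DR · Δt = 1356 × 900 = 1.22 × 10^6 m³.

V ≈ 1.22 × 10^6 m³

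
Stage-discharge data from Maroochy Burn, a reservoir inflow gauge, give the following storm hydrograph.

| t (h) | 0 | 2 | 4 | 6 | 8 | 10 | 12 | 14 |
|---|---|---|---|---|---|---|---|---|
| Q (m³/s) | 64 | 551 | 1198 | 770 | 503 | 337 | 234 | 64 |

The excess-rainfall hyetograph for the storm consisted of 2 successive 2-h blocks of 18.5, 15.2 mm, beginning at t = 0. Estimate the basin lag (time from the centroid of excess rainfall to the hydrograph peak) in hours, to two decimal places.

Centroid of excess rainfall: t_c = Σ P_i·t̄_i / ΣP_i = 1.9021 h (block centres at 1, 3 h).
Hydrograph peak occurs at t = 4 h, so basin lag t_L = 4 − 1.9021 = 2.10 h.

t_L ≈ 2.10 h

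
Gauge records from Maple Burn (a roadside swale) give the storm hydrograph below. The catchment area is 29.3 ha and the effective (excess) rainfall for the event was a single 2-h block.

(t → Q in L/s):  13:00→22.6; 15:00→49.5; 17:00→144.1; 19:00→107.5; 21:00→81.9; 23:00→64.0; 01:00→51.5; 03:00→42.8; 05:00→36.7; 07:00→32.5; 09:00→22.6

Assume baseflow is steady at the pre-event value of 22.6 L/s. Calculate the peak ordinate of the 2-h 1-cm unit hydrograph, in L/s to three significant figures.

Direct runoff: 0.0, 26.9, 121.5, 84.9, 59.3, 41.4, 28.9, 20.2, 14.1, 9.9, 0.0 L/s; ΣQ_DR = 407.1 L/s, peak = 121.5 L/s.
Runoff depth d = ΣQ_DR·Δt / A = 407.1 × 7200 / (29.3 ha) = 10.00 mm.
The 1-cm UH is the DRH scaled by (10 mm)/d, so U_p = 121.5 × 10/10.00 = 121 L/s.

U_p ≈ 121 L/s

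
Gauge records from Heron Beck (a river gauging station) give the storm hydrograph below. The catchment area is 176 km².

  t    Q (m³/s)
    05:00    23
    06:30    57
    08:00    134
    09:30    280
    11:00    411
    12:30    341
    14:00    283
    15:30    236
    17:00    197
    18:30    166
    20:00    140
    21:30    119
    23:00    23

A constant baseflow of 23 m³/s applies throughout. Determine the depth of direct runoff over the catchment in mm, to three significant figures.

Direct runoff: 0.0, 34.0, 111.0, 257.0, 388.0, 318.0, 260.0, 213.0, 174.0, 143.0, 117.0, 96.0, 0.0 m³/s; ΣQ_DR = 2111 m³/s.
V = ΣQ_DR · Δt = 2111 × 5400 s = 1.140 × 10^7 m³.
Over A = 176 km², depth = V / A = 64.8 mm.

d ≈ 64.8 mm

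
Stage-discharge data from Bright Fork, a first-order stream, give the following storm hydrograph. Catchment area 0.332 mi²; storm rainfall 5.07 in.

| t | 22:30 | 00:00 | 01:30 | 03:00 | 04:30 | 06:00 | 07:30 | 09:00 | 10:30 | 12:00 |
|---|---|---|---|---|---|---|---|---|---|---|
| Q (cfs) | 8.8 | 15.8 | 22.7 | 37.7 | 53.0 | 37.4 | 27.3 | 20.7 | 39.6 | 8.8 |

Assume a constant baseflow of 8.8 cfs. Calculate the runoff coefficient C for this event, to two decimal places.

ΣQ_DR = 183.8 cfs; V = ΣQ_DR·Δt = 9.925 × 10^5 ft³.
Runoff depth d = V / A = 1.287 in.
C = d / P = 1.287 / 5.07 = 0.25.

C ≈ 0.25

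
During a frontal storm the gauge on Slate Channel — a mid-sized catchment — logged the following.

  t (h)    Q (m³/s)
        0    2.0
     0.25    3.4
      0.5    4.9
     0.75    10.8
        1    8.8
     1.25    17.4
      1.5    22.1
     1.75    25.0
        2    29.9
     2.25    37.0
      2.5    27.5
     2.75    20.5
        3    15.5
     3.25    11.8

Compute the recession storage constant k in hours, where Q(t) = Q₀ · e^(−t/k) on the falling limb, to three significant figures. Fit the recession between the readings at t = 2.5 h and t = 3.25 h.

k ≈ 0.886 h

On the falling limb, Q drops from 27.5 to 11.8 m³/s between t = 2.5 h and t = 3.25 h (Δt = 0.75 h).
k = −Δt / ln(Q₂/Q₁) = −0.75 / ln(11.8/27.5) = 0.886 h.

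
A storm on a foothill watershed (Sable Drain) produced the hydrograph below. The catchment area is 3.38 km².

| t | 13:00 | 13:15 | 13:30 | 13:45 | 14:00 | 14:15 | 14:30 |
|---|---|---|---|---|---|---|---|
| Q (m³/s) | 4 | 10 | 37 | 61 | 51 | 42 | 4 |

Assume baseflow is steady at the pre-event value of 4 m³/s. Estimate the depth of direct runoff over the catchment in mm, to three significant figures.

Direct runoff: 0.0, 6.0, 33.0, 57.0, 47.0, 38.0, 0.0 m³/s; ΣQ_DR = 181.0 m³/s.
V = ΣQ_DR · Δt = 181.0 × 900 s = 1.629 × 10^5 m³.
Over A = 3.38 km², depth = V / A = 48.2 mm.

d ≈ 48.2 mm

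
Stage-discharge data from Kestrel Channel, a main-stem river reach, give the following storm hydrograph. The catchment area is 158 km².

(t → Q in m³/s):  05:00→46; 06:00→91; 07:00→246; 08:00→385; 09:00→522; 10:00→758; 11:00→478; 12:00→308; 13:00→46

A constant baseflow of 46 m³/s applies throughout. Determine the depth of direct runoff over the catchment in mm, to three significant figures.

d ≈ 56.2 mm

Direct runoff: 0.0, 45.0, 200.0, 339.0, 476.0, 712.0, 432.0, 262.0, 0.0 m³/s; ΣQ_DR = 2466 m³/s.
V = ΣQ_DR · Δt = 2466 × 3600 s = 8.878 × 10^6 m³.
Over A = 158 km², depth = V / A = 56.2 mm.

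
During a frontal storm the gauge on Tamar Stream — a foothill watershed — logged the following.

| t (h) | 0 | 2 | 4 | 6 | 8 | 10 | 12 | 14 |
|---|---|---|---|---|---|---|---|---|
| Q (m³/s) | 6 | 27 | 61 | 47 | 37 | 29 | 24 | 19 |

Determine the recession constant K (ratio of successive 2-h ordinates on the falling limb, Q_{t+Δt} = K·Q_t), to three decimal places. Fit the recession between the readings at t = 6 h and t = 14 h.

K ≈ 0.797

Using the recession-limb readings at t = 6 h and t = 14 h: Q falls from 47 to 19 m³/s over 4 intervals.
K = (Q₂/Q₁)^(1/4) = (19/47)^(1/4) = 0.797.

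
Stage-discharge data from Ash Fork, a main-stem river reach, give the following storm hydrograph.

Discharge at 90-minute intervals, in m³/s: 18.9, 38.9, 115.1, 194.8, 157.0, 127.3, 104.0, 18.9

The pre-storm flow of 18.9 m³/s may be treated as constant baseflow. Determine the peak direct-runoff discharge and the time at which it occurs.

Subtracting baseflow gives direct-runoff ordinates: 0.0, 20.0, 96.2, 175.9, 138.1, 108.4, 85.1, 0.0 m³/s.
The maximum is 175.9 m³/s, occurring at the reading for t = 4.5 h.

Q_p = 175.9 m³/s at t = 4.5 h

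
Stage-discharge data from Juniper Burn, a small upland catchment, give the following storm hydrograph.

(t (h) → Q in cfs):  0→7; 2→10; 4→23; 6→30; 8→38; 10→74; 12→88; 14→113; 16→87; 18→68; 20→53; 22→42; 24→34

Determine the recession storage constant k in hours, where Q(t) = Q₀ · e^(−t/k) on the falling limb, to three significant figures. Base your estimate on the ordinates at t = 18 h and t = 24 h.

On the falling limb, Q drops from 68 to 34 cfs between t = 18 h and t = 24 h (Δt = 6 h).
k = −Δt / ln(Q₂/Q₁) = −6 / ln(34/68) = 8.66 h.

k ≈ 8.66 h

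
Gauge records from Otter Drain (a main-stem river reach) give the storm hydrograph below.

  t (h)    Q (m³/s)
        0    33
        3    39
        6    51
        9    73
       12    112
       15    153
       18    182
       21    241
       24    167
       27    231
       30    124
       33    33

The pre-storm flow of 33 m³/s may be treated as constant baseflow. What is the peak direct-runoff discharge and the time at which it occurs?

Q_p = 208.0 m³/s at t = 21 h

Subtracting baseflow gives direct-runoff ordinates: 0.0, 6.0, 18.0, 40.0, 79.0, 120.0, 149.0, 208.0, 134.0, 198.0, 91.0, 0.0 m³/s.
The maximum is 208.0 m³/s, occurring at the reading for t = 21 h.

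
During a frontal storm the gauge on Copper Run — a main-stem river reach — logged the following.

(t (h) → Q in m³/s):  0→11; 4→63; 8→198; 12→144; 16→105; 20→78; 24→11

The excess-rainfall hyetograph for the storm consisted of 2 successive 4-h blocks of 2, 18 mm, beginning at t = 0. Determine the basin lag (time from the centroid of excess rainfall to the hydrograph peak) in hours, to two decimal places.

Centroid of excess rainfall: t_c = Σ P_i·t̄_i / ΣP_i = 5.6000 h (block centres at 2, 6 h).
Hydrograph peak occurs at t = 8 h, so basin lag t_L = 8 − 5.6000 = 2.40 h.

t_L ≈ 2.40 h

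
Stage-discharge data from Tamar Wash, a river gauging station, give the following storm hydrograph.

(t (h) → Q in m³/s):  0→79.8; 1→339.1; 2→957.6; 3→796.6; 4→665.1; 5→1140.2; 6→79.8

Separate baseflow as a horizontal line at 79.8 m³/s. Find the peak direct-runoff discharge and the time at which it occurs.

Q_p = 1060.4 m³/s at t = 5 h

Subtracting baseflow gives direct-runoff ordinates: 0.0, 259.3, 877.8, 716.8, 585.3, 1060.4, 0.0 m³/s.
The maximum is 1060.4 m³/s, occurring at the reading for t = 5 h.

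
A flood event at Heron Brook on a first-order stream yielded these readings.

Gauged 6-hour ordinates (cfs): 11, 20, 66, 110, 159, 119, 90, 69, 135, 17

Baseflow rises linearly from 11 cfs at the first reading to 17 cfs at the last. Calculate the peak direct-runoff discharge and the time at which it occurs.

Q_p = 145.33 cfs at t = 24 h

Subtracting baseflow gives direct-runoff ordinates: 0.00, 8.33, 53.67, 97.00, 145.33, 104.67, 75.00, 53.33, 118.67, 0.00 cfs.
The maximum is 145.33 cfs, occurring at the reading for t = 24 h.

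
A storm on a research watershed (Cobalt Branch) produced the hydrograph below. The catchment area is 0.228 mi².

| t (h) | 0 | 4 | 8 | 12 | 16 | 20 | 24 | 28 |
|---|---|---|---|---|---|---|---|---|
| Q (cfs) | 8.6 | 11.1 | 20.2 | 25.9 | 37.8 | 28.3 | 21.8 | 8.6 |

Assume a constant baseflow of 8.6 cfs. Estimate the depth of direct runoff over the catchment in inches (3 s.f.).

Direct runoff: 0.0, 2.5, 11.6, 17.3, 29.2, 19.7, 13.2, 0.0 cfs; ΣQ_DR = 93.50 cfs.
V = ΣQ_DR · Δt = 93.50 × 14400 s = 1.346 × 10^6 ft³.
Over A = 0.228 mi², depth = V / A = 2.54 in.

d ≈ 2.54 in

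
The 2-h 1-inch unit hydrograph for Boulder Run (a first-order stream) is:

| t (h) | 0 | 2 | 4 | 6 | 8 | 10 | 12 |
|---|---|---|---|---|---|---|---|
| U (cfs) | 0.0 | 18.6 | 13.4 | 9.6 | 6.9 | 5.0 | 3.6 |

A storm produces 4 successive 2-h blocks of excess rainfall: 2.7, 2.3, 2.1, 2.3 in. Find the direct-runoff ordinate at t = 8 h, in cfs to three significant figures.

Q ≈ 112 cfs

By discrete convolution, Q_j = Σ (P_i / 1 in) · U_{j−i}.
At t = 8 h (j=4): Q = (2.7/1)·6.9 + (2.3/1)·9.6 + (2.1/1)·13.4 + (2.3/1)·18.6 = 112 cfs.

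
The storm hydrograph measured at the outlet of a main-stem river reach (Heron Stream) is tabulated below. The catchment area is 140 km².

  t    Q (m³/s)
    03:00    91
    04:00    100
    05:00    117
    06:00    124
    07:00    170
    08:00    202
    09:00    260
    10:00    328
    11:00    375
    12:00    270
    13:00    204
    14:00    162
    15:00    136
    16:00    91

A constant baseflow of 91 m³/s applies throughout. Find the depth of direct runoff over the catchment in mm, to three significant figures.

Direct runoff: 0.0, 9.0, 26.0, 33.0, 79.0, 111.0, 169.0, 237.0, 284.0, 179.0, 113.0, 71.0, 45.0, 0.0 m³/s; ΣQ_DR = 1356 m³/s.
V = ΣQ_DR · Δt = 1356 × 3600 s = 4.882 × 10^6 m³.
Over A = 140 km², depth = V / A = 34.9 mm.

d ≈ 34.9 mm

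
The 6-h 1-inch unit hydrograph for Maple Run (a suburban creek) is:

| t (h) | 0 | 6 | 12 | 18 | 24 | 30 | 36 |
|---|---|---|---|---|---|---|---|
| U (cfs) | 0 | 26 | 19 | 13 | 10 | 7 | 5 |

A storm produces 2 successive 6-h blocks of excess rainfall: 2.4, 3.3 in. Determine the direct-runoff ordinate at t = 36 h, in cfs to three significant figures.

By discrete convolution, Q_j = Σ (P_i / 1 in) · U_{j−i}.
At t = 36 h (j=6): Q = (2.4/1)·5 + (3.3/1)·7 = 35.1 cfs.

Q ≈ 35.1 cfs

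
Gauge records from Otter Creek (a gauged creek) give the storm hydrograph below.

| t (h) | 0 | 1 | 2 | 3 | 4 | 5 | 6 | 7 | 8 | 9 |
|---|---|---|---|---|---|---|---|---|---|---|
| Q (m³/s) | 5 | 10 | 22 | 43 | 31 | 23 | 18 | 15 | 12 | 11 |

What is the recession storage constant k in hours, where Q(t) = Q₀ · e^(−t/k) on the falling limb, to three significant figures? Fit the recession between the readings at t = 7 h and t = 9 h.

k ≈ 6.45 h

On the falling limb, Q drops from 15 to 11 m³/s between t = 7 h and t = 9 h (Δt = 2 h).
k = −Δt / ln(Q₂/Q₁) = −2 / ln(11/15) = 6.45 h.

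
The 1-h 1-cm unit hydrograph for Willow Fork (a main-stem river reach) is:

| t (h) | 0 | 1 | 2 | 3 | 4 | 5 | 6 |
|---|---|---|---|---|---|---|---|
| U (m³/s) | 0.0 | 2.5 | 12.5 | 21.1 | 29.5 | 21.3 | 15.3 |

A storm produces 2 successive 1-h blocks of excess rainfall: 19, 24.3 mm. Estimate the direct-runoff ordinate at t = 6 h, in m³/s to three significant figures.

By discrete convolution, Q_j = Σ (P_i / 10 mm) · U_{j−i}.
At t = 6 h (j=6): Q = (19/10)·15.3 + (24.3/10)·21.3 = 80.8 m³/s.

Q ≈ 80.8 m³/s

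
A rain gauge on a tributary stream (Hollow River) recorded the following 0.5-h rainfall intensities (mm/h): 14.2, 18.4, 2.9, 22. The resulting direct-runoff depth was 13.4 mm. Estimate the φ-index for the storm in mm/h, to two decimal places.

φ ≈ 9.27 mm/h

Only the 3 blocks with intensity above φ contribute runoff: 14.2, 18.4, 22 mm/h.
Σ(I−φ)·Δt = d  ⇒  (14.2+18.4+22 − 3φ)·0.5 = 13.4
φ = (54.60 − 13.4/0.5) / 3 = 9.27 mm/h.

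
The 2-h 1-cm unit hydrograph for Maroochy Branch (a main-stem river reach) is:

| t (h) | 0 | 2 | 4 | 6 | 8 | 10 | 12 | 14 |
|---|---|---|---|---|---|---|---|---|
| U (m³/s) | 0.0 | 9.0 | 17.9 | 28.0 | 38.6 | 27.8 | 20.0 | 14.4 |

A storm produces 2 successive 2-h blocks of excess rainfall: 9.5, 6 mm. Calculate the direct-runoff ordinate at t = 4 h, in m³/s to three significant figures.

By discrete convolution, Q_j = Σ (P_i / 10 mm) · U_{j−i}.
At t = 4 h (j=2): Q = (9.5/10)·17.9 + (6/10)·9.0 = 22.4 m³/s.

Q ≈ 22.4 m³/s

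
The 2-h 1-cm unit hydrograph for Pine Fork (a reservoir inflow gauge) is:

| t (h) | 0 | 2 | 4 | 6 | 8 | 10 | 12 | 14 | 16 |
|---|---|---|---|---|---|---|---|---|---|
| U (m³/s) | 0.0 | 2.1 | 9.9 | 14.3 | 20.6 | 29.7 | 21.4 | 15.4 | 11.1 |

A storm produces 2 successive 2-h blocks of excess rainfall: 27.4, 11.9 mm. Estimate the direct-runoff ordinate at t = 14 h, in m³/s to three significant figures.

Q ≈ 67.7 m³/s

By discrete convolution, Q_j = Σ (P_i / 10 mm) · U_{j−i}.
At t = 14 h (j=7): Q = (27.4/10)·15.4 + (11.9/10)·21.4 = 67.7 m³/s.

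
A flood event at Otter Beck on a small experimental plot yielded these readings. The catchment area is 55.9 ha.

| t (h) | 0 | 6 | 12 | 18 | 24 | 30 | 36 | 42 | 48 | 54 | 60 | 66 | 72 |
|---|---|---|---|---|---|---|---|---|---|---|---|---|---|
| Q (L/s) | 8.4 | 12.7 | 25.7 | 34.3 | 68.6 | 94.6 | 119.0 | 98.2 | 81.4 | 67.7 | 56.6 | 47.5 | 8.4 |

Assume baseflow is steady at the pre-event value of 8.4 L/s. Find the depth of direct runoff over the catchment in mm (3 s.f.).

d ≈ 23.7 mm

Direct runoff: 0.0, 4.3, 17.3, 25.9, 60.2, 86.2, 110.6, 89.8, 73.0, 59.3, 48.2, 39.1, 0.0 L/s; ΣQ_DR = 613.9 L/s.
V = ΣQ_DR · Δt = 613.9 × 21600 s = 1.326 × 10^7 L.
Over A = 55.9 ha, depth = V / A = 23.7 mm.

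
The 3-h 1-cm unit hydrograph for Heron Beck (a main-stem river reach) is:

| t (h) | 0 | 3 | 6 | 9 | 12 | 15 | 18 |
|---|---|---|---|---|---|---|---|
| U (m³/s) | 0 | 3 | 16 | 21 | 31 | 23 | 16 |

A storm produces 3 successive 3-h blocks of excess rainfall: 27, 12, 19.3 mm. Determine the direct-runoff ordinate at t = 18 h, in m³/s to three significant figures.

By discrete convolution, Q_j = Σ (P_i / 10 mm) · U_{j−i}.
At t = 18 h (j=6): Q = (27/10)·16 + (12/10)·23 + (19.3/10)·31 = 131 m³/s.

Q ≈ 131 m³/s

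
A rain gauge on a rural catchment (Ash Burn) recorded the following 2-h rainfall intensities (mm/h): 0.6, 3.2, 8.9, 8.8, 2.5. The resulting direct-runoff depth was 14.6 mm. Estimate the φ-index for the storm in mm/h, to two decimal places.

φ ≈ 5.20 mm/h

Only the 2 blocks with intensity above φ contribute runoff: 8.9, 8.8 mm/h.
Σ(I−φ)·Δt = d  ⇒  (8.9+8.8 − 2φ)·2 = 14.6
φ = (17.70 − 14.6/2) / 2 = 5.20 mm/h.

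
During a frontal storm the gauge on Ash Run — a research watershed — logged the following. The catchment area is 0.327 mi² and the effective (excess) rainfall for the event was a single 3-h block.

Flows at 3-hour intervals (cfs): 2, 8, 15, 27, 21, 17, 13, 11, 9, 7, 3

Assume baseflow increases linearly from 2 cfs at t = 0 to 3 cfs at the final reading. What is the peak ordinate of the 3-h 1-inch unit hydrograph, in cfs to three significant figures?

Direct runoff: 0.00, 5.90, 12.80, 24.70, 18.60, 14.50, 10.40, 8.30, 6.20, 4.10, 0.00 cfs; ΣQ_DR = 105.5 cfs, peak = 24.70 cfs.
Runoff depth d = ΣQ_DR·Δt / A = 105.5 × 10800 / (0.327 mi²) = 1.500 in.
The 1-inch UH is the DRH scaled by (1 in)/d, so U_p = 24.70 × 1/1.500 = 16.5 cfs.

U_p ≈ 16.5 cfs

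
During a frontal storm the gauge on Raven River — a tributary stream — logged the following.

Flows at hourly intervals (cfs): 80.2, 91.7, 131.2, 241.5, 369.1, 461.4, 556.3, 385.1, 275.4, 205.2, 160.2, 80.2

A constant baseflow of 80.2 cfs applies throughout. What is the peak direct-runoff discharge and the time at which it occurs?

Q_p = 476.1 cfs at t = 6 h

Subtracting baseflow gives direct-runoff ordinates: 0.0, 11.5, 51.0, 161.3, 288.9, 381.2, 476.1, 304.9, 195.2, 125.0, 80.0, 0.0 cfs.
The maximum is 476.1 cfs, occurring at the reading for t = 6 h.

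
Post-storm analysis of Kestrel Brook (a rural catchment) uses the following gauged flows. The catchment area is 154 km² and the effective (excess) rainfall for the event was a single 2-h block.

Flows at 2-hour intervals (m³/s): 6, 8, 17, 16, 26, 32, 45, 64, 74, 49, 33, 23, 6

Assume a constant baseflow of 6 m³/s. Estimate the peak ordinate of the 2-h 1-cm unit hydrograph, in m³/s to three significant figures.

Direct runoff: 0.0, 2.0, 11.0, 10.0, 20.0, 26.0, 39.0, 58.0, 68.0, 43.0, 27.0, 17.0, 0.0 m³/s; ΣQ_DR = 321.0 m³/s, peak = 68.0 m³/s.
Runoff depth d = ΣQ_DR·Δt / A = 321.0 × 7200 / (154 km²) = 15.01 mm.
The 1-cm UH is the DRH scaled by (10 mm)/d, so U_p = 68.0 × 10/15.01 = 45.3 m³/s.

U_p ≈ 45.3 m³/s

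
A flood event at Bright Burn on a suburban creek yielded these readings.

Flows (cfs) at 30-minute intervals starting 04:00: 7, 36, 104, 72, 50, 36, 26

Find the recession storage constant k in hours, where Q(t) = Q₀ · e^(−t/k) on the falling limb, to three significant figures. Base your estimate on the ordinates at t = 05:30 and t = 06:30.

On the falling limb, Q drops from 72 to 36 cfs between t = 05:30 and t = 06:30 (Δt = 1 h).
k = −Δt / ln(Q₂/Q₁) = −1 / ln(36/72) = 1.44 h.

k ≈ 1.44 h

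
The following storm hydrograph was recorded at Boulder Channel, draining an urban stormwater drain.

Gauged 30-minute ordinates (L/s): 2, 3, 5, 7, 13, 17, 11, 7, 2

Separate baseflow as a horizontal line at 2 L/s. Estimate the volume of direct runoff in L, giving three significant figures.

V ≈ 88200 L

Direct-runoff ordinates (Q − Q_b): 0.0, 1.0, 3.0, 5.0, 11.0, 15.0, 9.0, 5.0, 0.0 L/s.
ΣQ_DR = 49.00 L/s.
With Δt = 0.5 h = 1800 s, V = ΣQ_DR · Δt = 49.00 × 1800 = 88200 L.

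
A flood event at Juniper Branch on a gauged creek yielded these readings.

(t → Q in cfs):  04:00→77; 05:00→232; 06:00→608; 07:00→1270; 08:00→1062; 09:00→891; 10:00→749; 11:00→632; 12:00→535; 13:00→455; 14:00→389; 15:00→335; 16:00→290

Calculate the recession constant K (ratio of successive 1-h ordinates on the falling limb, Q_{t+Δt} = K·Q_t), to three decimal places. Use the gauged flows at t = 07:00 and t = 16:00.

Using the recession-limb readings at t = 07:00 and t = 16:00: Q falls from 1270 to 290 cfs over 9 intervals.
K = (Q₂/Q₁)^(1/9) = (290/1270)^(1/9) = 0.849.

K ≈ 0.849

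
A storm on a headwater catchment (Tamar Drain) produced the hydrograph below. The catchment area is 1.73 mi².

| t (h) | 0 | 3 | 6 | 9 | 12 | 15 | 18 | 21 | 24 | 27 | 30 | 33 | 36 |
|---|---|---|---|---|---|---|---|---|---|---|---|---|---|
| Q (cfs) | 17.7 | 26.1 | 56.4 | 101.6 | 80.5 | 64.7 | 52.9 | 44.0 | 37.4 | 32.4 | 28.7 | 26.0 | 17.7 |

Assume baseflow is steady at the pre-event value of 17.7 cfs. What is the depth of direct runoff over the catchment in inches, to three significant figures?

Direct runoff: 0.0, 8.4, 38.7, 83.9, 62.8, 47.0, 35.2, 26.3, 19.7, 14.7, 11.0, 8.3, 0.0 cfs; ΣQ_DR = 356.0 cfs.
V = ΣQ_DR · Δt = 356.0 × 10800 s = 3.845 × 10^6 ft³.
Over A = 1.73 mi², depth = V / A = 0.957 in.

d ≈ 0.957 in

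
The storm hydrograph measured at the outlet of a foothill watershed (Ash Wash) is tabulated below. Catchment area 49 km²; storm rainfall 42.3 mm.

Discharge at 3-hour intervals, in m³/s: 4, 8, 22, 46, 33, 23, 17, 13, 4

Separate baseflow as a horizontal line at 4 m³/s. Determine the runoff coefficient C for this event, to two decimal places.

C ≈ 0.70

ΣQ_DR = 134.0 m³/s; V = ΣQ_DR·Δt = 1.447 × 10^6 m³.
Runoff depth d = V / A = 29.53 mm.
C = d / P = 29.53 / 42.3 = 0.70.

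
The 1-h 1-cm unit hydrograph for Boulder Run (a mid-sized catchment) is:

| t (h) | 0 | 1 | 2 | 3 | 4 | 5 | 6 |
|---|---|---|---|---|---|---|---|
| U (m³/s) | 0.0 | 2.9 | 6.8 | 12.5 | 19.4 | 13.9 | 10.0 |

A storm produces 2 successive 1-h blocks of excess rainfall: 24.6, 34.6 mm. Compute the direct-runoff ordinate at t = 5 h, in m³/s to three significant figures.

By discrete convolution, Q_j = Σ (P_i / 10 mm) · U_{j−i}.
At t = 5 h (j=5): Q = (24.6/10)·13.9 + (34.6/10)·19.4 = 101 m³/s.

Q ≈ 101 m³/s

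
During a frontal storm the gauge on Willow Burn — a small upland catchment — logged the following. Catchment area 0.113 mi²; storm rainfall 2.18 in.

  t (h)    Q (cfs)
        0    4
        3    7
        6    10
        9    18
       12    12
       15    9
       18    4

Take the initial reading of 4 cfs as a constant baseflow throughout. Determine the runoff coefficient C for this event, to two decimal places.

C ≈ 0.68

ΣQ_DR = 36.00 cfs; V = ΣQ_DR·Δt = 3.888 × 10^5 ft³.
Runoff depth d = V / A = 1.481 in.
C = d / P = 1.481 / 2.18 = 0.68.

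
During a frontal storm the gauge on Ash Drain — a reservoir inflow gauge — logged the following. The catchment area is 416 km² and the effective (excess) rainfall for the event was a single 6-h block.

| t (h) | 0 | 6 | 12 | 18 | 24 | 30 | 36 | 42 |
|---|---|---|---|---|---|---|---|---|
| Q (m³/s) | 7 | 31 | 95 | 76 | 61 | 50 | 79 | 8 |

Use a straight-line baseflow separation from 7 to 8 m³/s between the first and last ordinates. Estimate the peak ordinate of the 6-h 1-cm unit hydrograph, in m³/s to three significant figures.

U_p ≈ 48.7 m³/s

Direct runoff: 0.00, 23.86, 87.71, 68.57, 53.43, 42.29, 71.14, 0.00 m³/s; ΣQ_DR = 347.0 m³/s, peak = 87.71 m³/s.
Runoff depth d = ΣQ_DR·Δt / A = 347.0 × 21600 / (416 km²) = 18.02 mm.
The 1-cm UH is the DRH scaled by (10 mm)/d, so U_p = 87.71 × 10/18.02 = 48.7 m³/s.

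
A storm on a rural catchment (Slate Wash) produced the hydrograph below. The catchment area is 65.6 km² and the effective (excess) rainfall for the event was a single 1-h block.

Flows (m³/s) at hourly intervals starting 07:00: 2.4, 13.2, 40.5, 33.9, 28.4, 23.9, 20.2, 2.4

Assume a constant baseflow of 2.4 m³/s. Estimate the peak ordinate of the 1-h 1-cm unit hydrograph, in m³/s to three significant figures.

U_p ≈ 47.7 m³/s

Direct runoff: 0.0, 10.8, 38.1, 31.5, 26.0, 21.5, 17.8, 0.0 m³/s; ΣQ_DR = 145.7 m³/s, peak = 38.1 m³/s.
Runoff depth d = ΣQ_DR·Δt / A = 145.7 × 3600 / (65.6 km²) = 7.996 mm.
The 1-cm UH is the DRH scaled by (10 mm)/d, so U_p = 38.1 × 10/7.996 = 47.7 m³/s.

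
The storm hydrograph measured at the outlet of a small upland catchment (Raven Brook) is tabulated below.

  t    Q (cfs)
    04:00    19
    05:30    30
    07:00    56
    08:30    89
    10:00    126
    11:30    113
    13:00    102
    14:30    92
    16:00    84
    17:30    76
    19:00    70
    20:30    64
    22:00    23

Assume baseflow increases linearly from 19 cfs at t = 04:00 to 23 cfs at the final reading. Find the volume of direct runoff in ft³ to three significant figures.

Direct-runoff ordinates (Q − Q_b): 0.00, 10.67, 36.33, 69.00, 105.67, 92.33, 81.00, 70.67, 62.33, 54.00, 47.67, 41.33, 0.00 cfs.
ΣQ_DR = 671.0 cfs.
With Δt = 1.5 h = 5400 s, V = ΣQ_DR · Δt = 671.0 × 5400 = 3.62 × 10^6 ft³.

V ≈ 3.62 × 10^6 ft³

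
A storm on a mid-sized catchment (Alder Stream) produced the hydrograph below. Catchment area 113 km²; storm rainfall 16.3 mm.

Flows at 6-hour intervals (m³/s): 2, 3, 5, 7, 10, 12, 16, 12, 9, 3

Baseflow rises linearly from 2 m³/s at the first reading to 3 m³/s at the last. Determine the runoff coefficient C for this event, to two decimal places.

C ≈ 0.63

ΣQ_DR = 54.00 m³/s; V = ΣQ_DR·Δt = 1.166 × 10^6 m³.
Runoff depth d = V / A = 10.32 mm.
C = d / P = 10.32 / 16.3 = 0.63.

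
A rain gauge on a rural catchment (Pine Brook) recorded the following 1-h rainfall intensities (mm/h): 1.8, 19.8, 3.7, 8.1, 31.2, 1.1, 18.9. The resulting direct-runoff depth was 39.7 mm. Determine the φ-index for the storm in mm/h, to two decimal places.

Only the 3 blocks with intensity above φ contribute runoff: 19.8, 31.2, 18.9 mm/h.
Σ(I−φ)·Δt = d  ⇒  (19.8+31.2+18.9 − 3φ)·1 = 39.7
φ = (69.90 − 39.7/1) / 3 = 10.07 mm/h.

φ ≈ 10.07 mm/h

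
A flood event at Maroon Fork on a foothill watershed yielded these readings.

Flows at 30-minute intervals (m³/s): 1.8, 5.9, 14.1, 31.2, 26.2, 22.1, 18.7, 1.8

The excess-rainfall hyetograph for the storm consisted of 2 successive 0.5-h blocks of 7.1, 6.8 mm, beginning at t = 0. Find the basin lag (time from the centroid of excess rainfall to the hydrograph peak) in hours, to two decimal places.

t_L ≈ 1.01 h

Centroid of excess rainfall: t_c = Σ P_i·t̄_i / ΣP_i = 0.4946 h (block centres at 0.25, 0.75 h).
Hydrograph peak occurs at t = 1.5 h, so basin lag t_L = 1.5 − 0.4946 = 1.01 h.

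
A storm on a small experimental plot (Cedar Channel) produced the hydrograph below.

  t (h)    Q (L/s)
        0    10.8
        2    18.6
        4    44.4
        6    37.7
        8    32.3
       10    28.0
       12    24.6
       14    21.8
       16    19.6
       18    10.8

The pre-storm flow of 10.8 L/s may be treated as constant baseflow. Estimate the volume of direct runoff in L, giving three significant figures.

V ≈ 1.01 × 10^6 L

Direct-runoff ordinates (Q − Q_b): 0.0, 7.8, 33.6, 26.9, 21.5, 17.2, 13.8, 11.0, 8.8, 0.0 L/s.
ΣQ_DR = 140.6 L/s.
With Δt = 2 h = 7200 s, V = ΣQ_DR · Δt = 140.6 × 7200 = 1.01 × 10^6 L.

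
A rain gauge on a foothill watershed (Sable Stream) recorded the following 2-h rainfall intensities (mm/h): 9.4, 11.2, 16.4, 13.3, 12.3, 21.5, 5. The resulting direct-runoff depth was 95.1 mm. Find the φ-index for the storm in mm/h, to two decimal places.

φ ≈ 6.09 mm/h

Only the 6 blocks with intensity above φ contribute runoff: 9.4, 11.2, 16.4, 13.3, 12.3, 21.5 mm/h.
Σ(I−φ)·Δt = d  ⇒  (9.4+11.2+16.4+13.3+12.3+21.5 − 6φ)·2 = 95.1
φ = (84.10 − 95.1/2) / 6 = 6.09 mm/h.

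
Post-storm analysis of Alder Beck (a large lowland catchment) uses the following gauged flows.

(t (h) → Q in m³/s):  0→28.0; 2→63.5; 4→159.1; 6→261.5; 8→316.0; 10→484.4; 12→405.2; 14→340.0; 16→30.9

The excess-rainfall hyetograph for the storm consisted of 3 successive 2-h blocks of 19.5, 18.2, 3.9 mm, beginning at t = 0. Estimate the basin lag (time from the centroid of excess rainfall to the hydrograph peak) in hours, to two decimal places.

Centroid of excess rainfall: t_c = Σ P_i·t̄_i / ΣP_i = 2.2500 h (block centres at 1, 3, 5 h).
Hydrograph peak occurs at t = 10 h, so basin lag t_L = 10 − 2.2500 = 7.75 h.

t_L ≈ 7.75 h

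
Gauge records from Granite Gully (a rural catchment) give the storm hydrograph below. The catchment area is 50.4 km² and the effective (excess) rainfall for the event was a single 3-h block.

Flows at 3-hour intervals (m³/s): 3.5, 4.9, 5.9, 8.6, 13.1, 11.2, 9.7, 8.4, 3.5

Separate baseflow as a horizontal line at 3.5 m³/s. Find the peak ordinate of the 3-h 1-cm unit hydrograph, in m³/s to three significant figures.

Direct runoff: 0.0, 1.4, 2.4, 5.1, 9.6, 7.7, 6.2, 4.9, 0.0 m³/s; ΣQ_DR = 37.30 m³/s, peak = 9.6 m³/s.
Runoff depth d = ΣQ_DR·Δt / A = 37.30 × 10800 / (50.4 km²) = 7.993 mm.
The 1-cm UH is the DRH scaled by (10 mm)/d, so U_p = 9.6 × 10/7.993 = 12.0 m³/s.

U_p ≈ 12.0 m³/s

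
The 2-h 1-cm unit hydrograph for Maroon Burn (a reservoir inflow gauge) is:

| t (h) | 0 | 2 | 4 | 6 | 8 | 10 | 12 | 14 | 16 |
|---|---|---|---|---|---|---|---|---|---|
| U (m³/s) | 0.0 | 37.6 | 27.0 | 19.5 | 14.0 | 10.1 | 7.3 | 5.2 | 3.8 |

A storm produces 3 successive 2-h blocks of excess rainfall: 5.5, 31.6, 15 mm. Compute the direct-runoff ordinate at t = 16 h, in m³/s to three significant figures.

By discrete convolution, Q_j = Σ (P_i / 10 mm) · U_{j−i}.
At t = 16 h (j=8): Q = (5.5/10)·3.8 + (31.6/10)·5.2 + (15/10)·7.3 = 29.5 m³/s.

Q ≈ 29.5 m³/s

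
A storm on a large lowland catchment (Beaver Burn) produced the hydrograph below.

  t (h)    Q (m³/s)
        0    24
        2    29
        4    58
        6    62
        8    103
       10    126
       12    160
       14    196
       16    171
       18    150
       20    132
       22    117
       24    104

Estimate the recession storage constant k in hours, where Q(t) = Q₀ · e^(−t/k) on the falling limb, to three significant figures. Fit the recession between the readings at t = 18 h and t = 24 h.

On the falling limb, Q drops from 150 to 104 m³/s between t = 18 h and t = 24 h (Δt = 6 h).
k = −Δt / ln(Q₂/Q₁) = −6 / ln(104/150) = 16.4 h.

k ≈ 16.4 h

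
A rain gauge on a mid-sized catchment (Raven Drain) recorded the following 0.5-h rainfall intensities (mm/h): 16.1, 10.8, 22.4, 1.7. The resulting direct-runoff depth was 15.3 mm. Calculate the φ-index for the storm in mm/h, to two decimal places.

Only the 3 blocks with intensity above φ contribute runoff: 16.1, 10.8, 22.4 mm/h.
Σ(I−φ)·Δt = d  ⇒  (16.1+10.8+22.4 − 3φ)·0.5 = 15.3
φ = (49.30 − 15.3/0.5) / 3 = 6.23 mm/h.

φ ≈ 6.23 mm/h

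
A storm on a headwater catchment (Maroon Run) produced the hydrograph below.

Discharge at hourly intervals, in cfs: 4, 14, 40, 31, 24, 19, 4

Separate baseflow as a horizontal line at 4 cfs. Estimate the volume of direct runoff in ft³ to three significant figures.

V ≈ 3.89 × 10^5 ft³

Direct-runoff ordinates (Q − Q_b): 0.0, 10.0, 36.0, 27.0, 20.0, 15.0, 0.0 cfs.
ΣQ_DR = 108.0 cfs.
With Δt = 1 h = 3600 s, V = ΣQ_DR · Δt = 108.0 × 3600 = 3.89 × 10^5 ft³.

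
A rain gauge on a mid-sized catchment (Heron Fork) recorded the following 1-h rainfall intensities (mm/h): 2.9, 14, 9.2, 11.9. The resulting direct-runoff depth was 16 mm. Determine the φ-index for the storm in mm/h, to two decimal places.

φ ≈ 6.37 mm/h

Only the 3 blocks with intensity above φ contribute runoff: 14, 9.2, 11.9 mm/h.
Σ(I−φ)·Δt = d  ⇒  (14+9.2+11.9 − 3φ)·1 = 16
φ = (35.10 − 16/1) / 3 = 6.37 mm/h.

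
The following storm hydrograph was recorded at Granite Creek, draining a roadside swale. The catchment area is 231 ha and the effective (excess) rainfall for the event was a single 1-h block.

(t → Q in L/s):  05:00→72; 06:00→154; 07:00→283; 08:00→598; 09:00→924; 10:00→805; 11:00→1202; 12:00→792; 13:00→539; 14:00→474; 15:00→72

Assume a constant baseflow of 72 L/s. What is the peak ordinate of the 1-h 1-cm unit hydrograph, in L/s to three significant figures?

Direct runoff: 0.0, 82.0, 211.0, 526.0, 852.0, 733.0, 1130.0, 720.0, 467.0, 402.0, 0.0 L/s; ΣQ_DR = 5123 L/s, peak = 1130.0 L/s.
Runoff depth d = ΣQ_DR·Δt / A = 5123 × 3600 / (231 ha) = 7.984 mm.
The 1-cm UH is the DRH scaled by (10 mm)/d, so U_p = 1130.0 × 10/7.984 = 1420 L/s.

U_p ≈ 1420 L/s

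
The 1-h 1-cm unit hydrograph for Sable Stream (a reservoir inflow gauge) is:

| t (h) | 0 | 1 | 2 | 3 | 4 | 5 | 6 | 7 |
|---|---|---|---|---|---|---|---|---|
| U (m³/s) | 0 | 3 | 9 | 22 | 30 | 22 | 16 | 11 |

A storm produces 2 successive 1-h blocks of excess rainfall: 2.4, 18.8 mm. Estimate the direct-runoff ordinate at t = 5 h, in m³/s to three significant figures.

By discrete convolution, Q_j = Σ (P_i / 10 mm) · U_{j−i}.
At t = 5 h (j=5): Q = (2.4/10)·22 + (18.8/10)·30 = 61.7 m³/s.

Q ≈ 61.7 m³/s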